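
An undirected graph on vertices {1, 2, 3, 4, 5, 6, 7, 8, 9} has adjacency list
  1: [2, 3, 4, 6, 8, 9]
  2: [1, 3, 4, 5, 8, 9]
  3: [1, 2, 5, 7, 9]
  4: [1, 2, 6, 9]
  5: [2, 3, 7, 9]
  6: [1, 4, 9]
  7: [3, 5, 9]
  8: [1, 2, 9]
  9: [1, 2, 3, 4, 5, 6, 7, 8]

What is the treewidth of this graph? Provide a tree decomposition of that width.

Treewidth 3.
One optimal decomposition is:
Bags: B1 = {1, 2, 4, 9}  B2 = {1, 2, 8, 9}  B3 = {1, 2, 3, 9}  B4 = {1, 4, 6, 9}  B5 = {2, 3, 5, 9}  B6 = {3, 5, 7, 9}
Tree: B1–B2, B1–B3, B1–B4, B3–B5, B5–B6

The largest bag has 4 vertices, giving width 3; this decomposition certifies tw(G) ≤ 3. On the other hand G contains the 4-clique {1, 2, 8, 9}. A clique must lie in a single bag of any decomposition, so no decomposition can have width below 3. The upper and lower bounds meet at 3, so that is the treewidth.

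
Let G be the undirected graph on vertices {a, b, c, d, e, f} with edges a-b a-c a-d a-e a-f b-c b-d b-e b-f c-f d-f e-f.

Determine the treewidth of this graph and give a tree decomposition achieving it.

Treewidth 3.
One such decomposition:
Bags: B1 = {a, b, e, f}  B2 = {a, b, d, f}  B3 = {a, b, c, f}
Tree: B1–B2, B2–B3

Each bag holds 4 vertices, so the decomposition has width 3, which upper-bounds the treewidth. For the lower bound, the 4 vertices {a, b, d, f} are pairwise adjacent, and any tree decomposition puts a clique entirely inside one bag — forcing width ≥ 3. Therefore the treewidth is 3.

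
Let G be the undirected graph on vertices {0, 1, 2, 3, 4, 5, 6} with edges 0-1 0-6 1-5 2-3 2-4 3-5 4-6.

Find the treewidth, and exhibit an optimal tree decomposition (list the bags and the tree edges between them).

Treewidth 2.
One such decomposition:
Bags: B1 = {2, 3, 5}  B2 = {1, 2, 5}  B3 = {0, 1, 2}  B4 = {0, 2, 6}  B5 = {2, 4, 6}
Tree: B1–B2, B2–B3, B3–B4, B4–B5

Every bag has size at most 3, so the width is 3 − 1 = 2 and tw(G) ≤ 2. For the lower bound, G contains the cycle 2–3–5–1–0–6–4–2, so G is not a forest; only forests have treewidth ≤ 1, hence tw(G) ≥ 2. Therefore the treewidth is 2.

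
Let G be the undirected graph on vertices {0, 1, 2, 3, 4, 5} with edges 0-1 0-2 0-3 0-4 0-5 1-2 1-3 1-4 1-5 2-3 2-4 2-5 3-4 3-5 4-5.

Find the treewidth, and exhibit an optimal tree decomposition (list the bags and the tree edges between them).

A single bag containing all 6 vertices is trivially a valid decomposition of width 5. Conversely, {0, 1, 2, 3, 4, 5} is a clique of size 6, and the vertices of any clique must share a bag in every tree decomposition; so some bag has ≥ 6 vertices and tw(G) ≥ 5. Therefore the treewidth is 5.

Treewidth 5.
One optimal decomposition is:
Bags: B1 = {0, 1, 2, 3, 4, 5}
Tree: (single bag)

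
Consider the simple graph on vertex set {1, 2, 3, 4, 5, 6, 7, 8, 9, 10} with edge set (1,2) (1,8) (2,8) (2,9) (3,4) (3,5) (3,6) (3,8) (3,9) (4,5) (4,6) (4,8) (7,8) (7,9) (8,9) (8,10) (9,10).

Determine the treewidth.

A width-2 tree decomposition is:
Bags: B1 = {3, 8, 9}  B2 = {7, 8, 9}  B3 = {2, 8, 9}  B4 = {1, 2, 8}  B5 = {8, 9, 10}  B6 = {3, 4, 8}  B7 = {3, 4, 6}  B8 = {3, 4, 5}
Tree: B1–B2, B2–B3, B3–B4, B2–B5, B1–B6, B6–B7, B6–B8
Each bag holds 3 vertices, so the decomposition has width 2, which upper-bounds the treewidth. Conversely, {1, 2, 8} is a clique of size 3, and the vertices of any clique must share a bag in every tree decomposition; so some bag has ≥ 3 vertices and tw(G) ≥ 2. Hence tw(G) = 2 exactly.

2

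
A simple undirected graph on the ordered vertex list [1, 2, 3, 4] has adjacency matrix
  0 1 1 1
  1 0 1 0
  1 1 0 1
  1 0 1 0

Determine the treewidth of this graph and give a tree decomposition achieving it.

Treewidth 2.
Bags: B1 = {1, 3, 4}  B2 = {1, 2, 3}
Tree: B1–B2

The largest bag has 3 vertices, giving width 2; this decomposition certifies tw(G) ≤ 2. On the other hand G contains the 3-clique {1, 2, 3}. A clique must lie in a single bag of any decomposition, so no decomposition can have width below 2. Hence tw(G) = 2 exactly.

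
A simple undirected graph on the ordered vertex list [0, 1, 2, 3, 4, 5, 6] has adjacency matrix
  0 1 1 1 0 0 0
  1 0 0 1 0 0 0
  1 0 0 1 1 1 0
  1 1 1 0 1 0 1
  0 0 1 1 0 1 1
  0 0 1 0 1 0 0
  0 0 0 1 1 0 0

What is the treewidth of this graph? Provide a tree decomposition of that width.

Each bag holds 3 vertices, so the decomposition has width 2, which upper-bounds the treewidth. On the other hand G contains the 3-clique {0, 1, 3}. A clique must lie in a single bag of any decomposition, so no decomposition can have width below 2. Combining the bounds, tw(G) = 2.

Treewidth 2.
Bags: B1 = {2, 3, 4}  B2 = {3, 4, 6}  B3 = {2, 4, 5}  B4 = {0, 2, 3}  B5 = {0, 1, 3}
Tree: B1–B2, B1–B3, B1–B4, B4–B5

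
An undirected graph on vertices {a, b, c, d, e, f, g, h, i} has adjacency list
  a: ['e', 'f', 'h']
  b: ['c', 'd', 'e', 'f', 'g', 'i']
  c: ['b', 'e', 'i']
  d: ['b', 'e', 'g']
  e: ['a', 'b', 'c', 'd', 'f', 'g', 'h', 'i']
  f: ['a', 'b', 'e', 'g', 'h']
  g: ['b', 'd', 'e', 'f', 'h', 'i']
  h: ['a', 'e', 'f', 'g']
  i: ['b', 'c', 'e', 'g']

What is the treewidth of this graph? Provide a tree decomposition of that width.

Treewidth 3.
One such decomposition:
Bags: B1 = {b, e, f, g}  B2 = {b, e, g, i}  B3 = {e, f, g, h}  B4 = {b, c, e, i}  B5 = {b, d, e, g}  B6 = {a, e, f, h}
Tree: B1–B2, B1–B3, B2–B4, B2–B5, B3–B6

Every bag has size at most 4, so the width is 4 − 1 = 3 and tw(G) ≤ 3. For the lower bound, the 4 vertices {e, f, g, h} are pairwise adjacent, and any tree decomposition puts a clique entirely inside one bag — forcing width ≥ 3. The upper and lower bounds meet at 3, so that is the treewidth.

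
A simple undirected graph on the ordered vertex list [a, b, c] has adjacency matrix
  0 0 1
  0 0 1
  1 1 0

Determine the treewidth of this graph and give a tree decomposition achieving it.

Treewidth 1.
Bags: B1 = {b, c}  B2 = {a, c}
Tree: B1–B2

Each bag holds 2 vertices, so the decomposition has width 1, which upper-bounds the treewidth. Since G has at least one edge (e.g. b–c), it is not an edgeless graph, so tw(G) ≥ 1. Combining the bounds, tw(G) = 1.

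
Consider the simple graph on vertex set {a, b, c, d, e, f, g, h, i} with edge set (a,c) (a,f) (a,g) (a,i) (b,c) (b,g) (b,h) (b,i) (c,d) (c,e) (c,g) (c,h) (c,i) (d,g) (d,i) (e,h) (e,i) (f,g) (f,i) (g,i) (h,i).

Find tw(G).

3

A width-3 tree decomposition is:
Bags: B1 = {b, c, g, i}  B2 = {b, c, h, i}  B3 = {c, e, h, i}  B4 = {a, c, g, i}  B5 = {c, d, g, i}  B6 = {a, f, g, i}
Tree: B1–B2, B2–B3, B1–B4, B1–B5, B4–B6
The largest bag has 4 vertices, giving width 3; this decomposition certifies tw(G) ≤ 3. On the other hand G contains the 4-clique {c, d, g, i}. A clique must lie in a single bag of any decomposition, so no decomposition can have width below 3. Combining the bounds, tw(G) = 3.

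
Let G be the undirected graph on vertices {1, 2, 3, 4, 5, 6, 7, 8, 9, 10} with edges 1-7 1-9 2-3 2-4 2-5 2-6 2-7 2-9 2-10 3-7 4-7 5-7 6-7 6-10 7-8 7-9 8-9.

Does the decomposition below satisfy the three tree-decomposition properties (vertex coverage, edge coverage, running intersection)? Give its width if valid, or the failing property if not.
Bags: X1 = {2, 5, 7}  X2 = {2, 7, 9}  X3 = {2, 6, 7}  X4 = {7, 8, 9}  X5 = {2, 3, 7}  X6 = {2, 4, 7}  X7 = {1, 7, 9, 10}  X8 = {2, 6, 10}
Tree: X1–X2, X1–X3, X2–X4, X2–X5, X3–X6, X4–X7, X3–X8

No — bags containing vertex 10 are not connected in the tree.

A tree decomposition must satisfy three properties: every vertex lies in some bag; for every edge, both endpoints lie together in some bag; and for every vertex, the bags containing it form a connected subtree. Here bags containing vertex 10 are not connected in the tree, so the decomposition is invalid.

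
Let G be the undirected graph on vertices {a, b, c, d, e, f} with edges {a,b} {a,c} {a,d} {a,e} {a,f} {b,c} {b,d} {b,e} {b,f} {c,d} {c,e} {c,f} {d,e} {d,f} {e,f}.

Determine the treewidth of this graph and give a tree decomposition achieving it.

A single bag containing all 6 vertices is trivially a valid decomposition of width 5. For the lower bound, the 6 vertices {a, b, c, d, e, f} are pairwise adjacent, and any tree decomposition puts a clique entirely inside one bag — forcing width ≥ 5. Combining the bounds, tw(G) = 5.

Treewidth 5.
One such decomposition:
Bags: B1 = {a, b, c, d, e, f}
Tree: (single bag)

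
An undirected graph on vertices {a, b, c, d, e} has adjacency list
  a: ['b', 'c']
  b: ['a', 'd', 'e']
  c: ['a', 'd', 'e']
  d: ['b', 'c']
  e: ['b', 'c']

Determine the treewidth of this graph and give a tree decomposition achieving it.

Each bag holds 3 vertices, so the decomposition has width 2, which upper-bounds the treewidth. Since b–d–c–a–b is a cycle in G, G is not acyclic. Forests are exactly the graphs of treewidth ≤ 1, so tw(G) ≥ 2. Combining the bounds, tw(G) = 2.

Treewidth 2.
Bags: B1 = {b, c, d}  B2 = {a, b, c}  B3 = {b, c, e}
Tree: B1–B2, B2–B3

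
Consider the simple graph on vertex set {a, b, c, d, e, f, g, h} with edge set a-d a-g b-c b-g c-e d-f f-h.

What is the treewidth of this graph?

A width-1 tree decomposition is:
Bags: B1 = {c, e}  B2 = {b, c}  B3 = {b, g}  B4 = {a, g}  B5 = {a, d}  B6 = {d, f}  B7 = {f, h}
Tree: B1–B2, B2–B3, B3–B4, B4–B5, B5–B6, B6–B7
Every bag has size at most 2, so the width is 2 − 1 = 1 and tw(G) ≤ 1. Any graph with an edge has treewidth ≥ 1, and G has the edge e–c. Therefore the treewidth is 1.

1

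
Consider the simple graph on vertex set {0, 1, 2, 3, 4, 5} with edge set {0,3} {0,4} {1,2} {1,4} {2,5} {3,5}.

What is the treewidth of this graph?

A width-2 tree decomposition is:
Bags: B1 = {1, 2, 5}  B2 = {1, 4, 5}  B3 = {0, 4, 5}  B4 = {0, 3, 5}
Tree: B1–B2, B2–B3, B3–B4
The largest bag has 3 vertices, giving width 2; this decomposition certifies tw(G) ≤ 2. The edges 5–2–1–4–0–3–5 form a cycle, so G is not a tree and its treewidth is at least 2. Combining the bounds, tw(G) = 2.

2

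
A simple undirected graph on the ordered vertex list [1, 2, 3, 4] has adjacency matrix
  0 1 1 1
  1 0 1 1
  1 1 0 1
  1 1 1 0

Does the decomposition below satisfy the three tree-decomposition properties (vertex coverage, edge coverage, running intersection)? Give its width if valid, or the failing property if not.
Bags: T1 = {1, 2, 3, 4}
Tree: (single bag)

Yes; width 3.

Checking the three conditions: (i) the bags cover all of {1, 2, 3, 4}; (ii) for each edge, some bag contains both endpoints; (iii) the bags containing any fixed vertex form a subtree. All hold, so the decomposition is valid with width 4 − 1 = 3.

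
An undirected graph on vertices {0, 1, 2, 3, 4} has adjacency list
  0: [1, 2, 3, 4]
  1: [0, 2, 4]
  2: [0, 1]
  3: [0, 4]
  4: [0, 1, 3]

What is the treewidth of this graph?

2

A width-2 tree decomposition is:
Bags: B1 = {0, 3, 4}  B2 = {0, 1, 4}  B3 = {0, 1, 2}
Tree: B1–B2, B2–B3
The largest bag has 3 vertices, giving width 2; this decomposition certifies tw(G) ≤ 2. For the lower bound, the 3 vertices {0, 1, 2} are pairwise adjacent, and any tree decomposition puts a clique entirely inside one bag — forcing width ≥ 2. Therefore the treewidth is 2.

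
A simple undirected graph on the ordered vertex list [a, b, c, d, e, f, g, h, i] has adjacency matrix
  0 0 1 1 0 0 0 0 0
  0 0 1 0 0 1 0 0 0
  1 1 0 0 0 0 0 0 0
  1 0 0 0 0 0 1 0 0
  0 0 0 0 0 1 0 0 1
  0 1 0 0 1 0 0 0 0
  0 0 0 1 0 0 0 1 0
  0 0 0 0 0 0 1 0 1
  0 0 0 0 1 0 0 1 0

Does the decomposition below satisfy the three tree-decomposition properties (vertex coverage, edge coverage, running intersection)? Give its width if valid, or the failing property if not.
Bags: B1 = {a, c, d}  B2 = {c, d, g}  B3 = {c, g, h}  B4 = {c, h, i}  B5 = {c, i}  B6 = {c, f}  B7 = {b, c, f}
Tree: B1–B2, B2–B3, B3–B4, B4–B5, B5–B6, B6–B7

A tree decomposition must satisfy three properties: every vertex lies in some bag; for every edge, both endpoints lie together in some bag; and for every vertex, the bags containing it form a connected subtree. Here vertex e appears in no bag, so the decomposition is invalid.

No — vertex e appears in no bag.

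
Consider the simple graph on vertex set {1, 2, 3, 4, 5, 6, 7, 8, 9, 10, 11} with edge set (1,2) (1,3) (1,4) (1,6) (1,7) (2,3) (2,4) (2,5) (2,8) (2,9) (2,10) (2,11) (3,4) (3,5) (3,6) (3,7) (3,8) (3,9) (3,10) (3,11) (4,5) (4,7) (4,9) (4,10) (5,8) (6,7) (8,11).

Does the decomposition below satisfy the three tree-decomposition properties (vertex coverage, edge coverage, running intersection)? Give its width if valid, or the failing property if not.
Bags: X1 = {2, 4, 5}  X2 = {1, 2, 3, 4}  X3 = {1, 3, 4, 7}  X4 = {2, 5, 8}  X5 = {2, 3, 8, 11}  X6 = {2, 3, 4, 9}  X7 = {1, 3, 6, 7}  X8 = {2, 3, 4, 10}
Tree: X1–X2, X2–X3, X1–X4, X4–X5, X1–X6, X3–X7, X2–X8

No — edge (3,5) lies in no bag.

A tree decomposition must satisfy three properties: every vertex lies in some bag; for every edge, both endpoints lie together in some bag; and for every vertex, the bags containing it form a connected subtree. Here edge (3,5) lies in no bag, so the decomposition is invalid.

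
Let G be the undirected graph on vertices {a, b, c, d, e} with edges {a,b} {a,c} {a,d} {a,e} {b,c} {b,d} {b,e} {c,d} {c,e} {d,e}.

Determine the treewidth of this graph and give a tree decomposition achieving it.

Treewidth 4.
One such decomposition:
Bags: B1 = {a, b, c, d, e}
Tree: (single bag)

A single bag containing all 5 vertices is trivially a valid decomposition of width 4. For the lower bound, the 5 vertices {a, b, c, d, e} are pairwise adjacent, and any tree decomposition puts a clique entirely inside one bag — forcing width ≥ 4. Combining the bounds, tw(G) = 4.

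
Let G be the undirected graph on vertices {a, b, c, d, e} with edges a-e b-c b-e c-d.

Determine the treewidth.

A width-1 tree decomposition is:
Bags: B1 = {a, e}  B2 = {b, e}  B3 = {b, c}  B4 = {c, d}
Tree: B1–B2, B2–B3, B3–B4
The largest bag has 2 vertices, giving width 1; this decomposition certifies tw(G) ≤ 1. Any graph with an edge has treewidth ≥ 1, and G has the edge a–e. Therefore the treewidth is 1.

1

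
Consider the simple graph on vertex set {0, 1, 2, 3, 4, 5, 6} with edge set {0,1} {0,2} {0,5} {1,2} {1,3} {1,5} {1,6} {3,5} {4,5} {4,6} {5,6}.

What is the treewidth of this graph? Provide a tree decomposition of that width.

Every bag has size at most 3, so the width is 3 − 1 = 2 and tw(G) ≤ 2. Conversely, {0, 1, 2} is a clique of size 3, and the vertices of any clique must share a bag in every tree decomposition; so some bag has ≥ 3 vertices and tw(G) ≥ 2. Therefore the treewidth is 2.

Treewidth 2.
One optimal decomposition is:
Bags: B1 = {1, 5, 6}  B2 = {1, 3, 5}  B3 = {0, 1, 5}  B4 = {4, 5, 6}  B5 = {0, 1, 2}
Tree: B1–B2, B1–B3, B1–B4, B3–B5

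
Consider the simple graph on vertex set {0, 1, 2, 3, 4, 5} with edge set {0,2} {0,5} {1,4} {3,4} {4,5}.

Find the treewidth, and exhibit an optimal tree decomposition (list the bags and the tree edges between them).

Treewidth 1.
One optimal decomposition is:
Bags: B1 = {4, 5}  B2 = {3, 4}  B3 = {0, 5}  B4 = {1, 4}  B5 = {0, 2}
Tree: B1–B2, B1–B3, B2–B4, B3–B5

Every bag has size at most 2, so the width is 2 − 1 = 1 and tw(G) ≤ 1. Any graph with an edge has treewidth ≥ 1, and G has the edge 5–4. Combining the bounds, tw(G) = 1.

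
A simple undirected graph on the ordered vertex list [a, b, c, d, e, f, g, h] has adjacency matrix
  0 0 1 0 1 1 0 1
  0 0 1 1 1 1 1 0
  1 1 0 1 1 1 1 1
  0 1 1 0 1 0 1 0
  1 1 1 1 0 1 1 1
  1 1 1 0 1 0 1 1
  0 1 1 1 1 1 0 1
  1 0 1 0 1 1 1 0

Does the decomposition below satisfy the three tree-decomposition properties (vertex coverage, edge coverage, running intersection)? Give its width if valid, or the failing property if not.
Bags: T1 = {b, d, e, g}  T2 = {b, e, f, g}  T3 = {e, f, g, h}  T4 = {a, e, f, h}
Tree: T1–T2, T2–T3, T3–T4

No — vertex c appears in no bag.

A tree decomposition must satisfy three properties: every vertex lies in some bag; for every edge, both endpoints lie together in some bag; and for every vertex, the bags containing it form a connected subtree. Here vertex c appears in no bag, so the decomposition is invalid.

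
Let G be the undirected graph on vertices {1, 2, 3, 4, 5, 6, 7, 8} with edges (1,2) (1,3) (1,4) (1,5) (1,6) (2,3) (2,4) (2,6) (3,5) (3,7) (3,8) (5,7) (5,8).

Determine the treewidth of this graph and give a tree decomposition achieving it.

Treewidth 2.
One such decomposition:
Bags: B1 = {3, 5, 8}  B2 = {1, 3, 5}  B3 = {1, 2, 3}  B4 = {1, 2, 4}  B5 = {3, 5, 7}  B6 = {1, 2, 6}
Tree: B1–B2, B2–B3, B3–B4, B2–B5, B3–B6

The largest bag has 3 vertices, giving width 2; this decomposition certifies tw(G) ≤ 2. For the lower bound, the 3 vertices {3, 5, 8} are pairwise adjacent, and any tree decomposition puts a clique entirely inside one bag — forcing width ≥ 2. Combining the bounds, tw(G) = 2.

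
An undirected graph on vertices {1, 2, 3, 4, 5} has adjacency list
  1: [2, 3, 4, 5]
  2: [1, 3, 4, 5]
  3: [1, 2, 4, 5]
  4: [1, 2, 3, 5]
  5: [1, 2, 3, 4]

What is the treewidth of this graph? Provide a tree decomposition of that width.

A single bag containing all 5 vertices is trivially a valid decomposition of width 4. Conversely, {1, 2, 3, 4, 5} is a clique of size 5, and the vertices of any clique must share a bag in every tree decomposition; so some bag has ≥ 5 vertices and tw(G) ≥ 4. Therefore the treewidth is 4.

Treewidth 4.
One such decomposition:
Bags: B1 = {1, 2, 3, 4, 5}
Tree: (single bag)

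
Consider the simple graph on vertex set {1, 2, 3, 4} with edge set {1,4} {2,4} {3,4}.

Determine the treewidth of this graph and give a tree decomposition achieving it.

Treewidth 1.
One optimal decomposition is:
Bags: B1 = {2, 4}  B2 = {3, 4}  B3 = {1, 4}
Tree: B1–B2, B1–B3

Each bag holds 2 vertices, so the decomposition has width 1, which upper-bounds the treewidth. G has an edge, so its treewidth is at least 1. The upper and lower bounds meet at 1, so that is the treewidth.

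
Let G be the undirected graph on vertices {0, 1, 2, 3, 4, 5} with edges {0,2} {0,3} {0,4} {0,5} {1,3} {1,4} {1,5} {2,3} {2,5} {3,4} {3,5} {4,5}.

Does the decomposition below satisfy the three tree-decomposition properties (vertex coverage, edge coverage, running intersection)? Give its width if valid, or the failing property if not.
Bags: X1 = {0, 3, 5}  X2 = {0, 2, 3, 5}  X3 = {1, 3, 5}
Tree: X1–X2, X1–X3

No — vertex 4 appears in no bag.

A tree decomposition must satisfy three properties: every vertex lies in some bag; for every edge, both endpoints lie together in some bag; and for every vertex, the bags containing it form a connected subtree. Here vertex 4 appears in no bag, so the decomposition is invalid.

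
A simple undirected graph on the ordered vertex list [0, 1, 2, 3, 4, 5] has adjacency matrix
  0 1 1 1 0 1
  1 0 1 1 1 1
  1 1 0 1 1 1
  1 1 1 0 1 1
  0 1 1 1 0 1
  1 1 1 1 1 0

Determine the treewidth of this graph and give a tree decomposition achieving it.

Treewidth 4.
One optimal decomposition is:
Bags: B1 = {1, 2, 3, 4, 5}  B2 = {0, 1, 2, 3, 5}
Tree: B1–B2

The largest bag has 5 vertices, giving width 4; this decomposition certifies tw(G) ≤ 4. For the lower bound, the 5 vertices {0, 1, 2, 3, 5} are pairwise adjacent, and any tree decomposition puts a clique entirely inside one bag — forcing width ≥ 4. Hence tw(G) = 4 exactly.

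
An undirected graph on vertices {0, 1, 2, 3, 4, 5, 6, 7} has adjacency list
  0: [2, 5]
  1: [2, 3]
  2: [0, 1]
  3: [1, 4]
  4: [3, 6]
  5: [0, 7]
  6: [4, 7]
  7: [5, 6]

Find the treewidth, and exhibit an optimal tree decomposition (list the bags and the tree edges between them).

Treewidth 2.
One such decomposition:
Bags: B1 = {4, 6, 7}  B2 = {3, 4, 7}  B3 = {1, 3, 7}  B4 = {1, 2, 7}  B5 = {0, 2, 7}  B6 = {0, 5, 7}
Tree: B1–B2, B2–B3, B3–B4, B4–B5, B5–B6

The largest bag has 3 vertices, giving width 2; this decomposition certifies tw(G) ≤ 2. Since 7–6–4–3–1–2–0–5–7 is a cycle in G, G is not acyclic. Forests are exactly the graphs of treewidth ≤ 1, so tw(G) ≥ 2. Hence tw(G) = 2 exactly.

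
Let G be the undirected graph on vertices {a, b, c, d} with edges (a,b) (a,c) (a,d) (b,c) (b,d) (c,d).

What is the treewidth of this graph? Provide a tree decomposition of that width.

Treewidth 3.
One such decomposition:
Bags: B1 = {a, b, c, d}
Tree: (single bag)

With just one bag of size 4, the width is 4 − 1 = 3, so tw(G) ≤ 3. For the lower bound, the 4 vertices {a, b, c, d} are pairwise adjacent, and any tree decomposition puts a clique entirely inside one bag — forcing width ≥ 3. Combining the bounds, tw(G) = 3.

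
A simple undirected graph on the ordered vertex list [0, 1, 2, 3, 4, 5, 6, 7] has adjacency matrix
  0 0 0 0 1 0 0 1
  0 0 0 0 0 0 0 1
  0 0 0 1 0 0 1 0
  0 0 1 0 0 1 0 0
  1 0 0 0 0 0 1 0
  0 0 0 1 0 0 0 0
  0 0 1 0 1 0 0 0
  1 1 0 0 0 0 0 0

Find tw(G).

A width-1 tree decomposition is:
Bags: B1 = {1, 7}  B2 = {0, 7}  B3 = {0, 4}  B4 = {4, 6}  B5 = {2, 6}  B6 = {2, 3}  B7 = {3, 5}
Tree: B1–B2, B2–B3, B3–B4, B4–B5, B5–B6, B6–B7
Every bag has size at most 2, so the width is 2 − 1 = 1 and tw(G) ≤ 1. Since G has at least one edge (e.g. 1–7), it is not an edgeless graph, so tw(G) ≥ 1. Hence tw(G) = 1 exactly.

1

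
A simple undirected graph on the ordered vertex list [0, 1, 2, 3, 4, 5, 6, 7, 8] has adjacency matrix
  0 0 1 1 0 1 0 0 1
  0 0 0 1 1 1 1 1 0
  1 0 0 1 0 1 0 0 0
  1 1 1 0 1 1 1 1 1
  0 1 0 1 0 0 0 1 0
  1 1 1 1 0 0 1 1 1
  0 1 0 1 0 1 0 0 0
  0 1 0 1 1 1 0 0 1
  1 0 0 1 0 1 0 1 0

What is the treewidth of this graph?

3

A width-3 tree decomposition is:
Bags: B1 = {3, 5, 7, 8}  B2 = {1, 3, 5, 7}  B3 = {1, 3, 4, 7}  B4 = {0, 3, 5, 8}  B5 = {0, 2, 3, 5}  B6 = {1, 3, 5, 6}
Tree: B1–B2, B2–B3, B1–B4, B4–B5, B2–B6
The largest bag has 4 vertices, giving width 3; this decomposition certifies tw(G) ≤ 3. Conversely, {1, 3, 4, 7} is a clique of size 4, and the vertices of any clique must share a bag in every tree decomposition; so some bag has ≥ 4 vertices and tw(G) ≥ 3. The upper and lower bounds meet at 3, so that is the treewidth.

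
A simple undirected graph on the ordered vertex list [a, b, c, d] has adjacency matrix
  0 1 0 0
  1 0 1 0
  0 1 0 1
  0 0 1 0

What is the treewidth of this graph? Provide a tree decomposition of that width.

Each bag holds 2 vertices, so the decomposition has width 1, which upper-bounds the treewidth. Since G has at least one edge (e.g. d–c), it is not an edgeless graph, so tw(G) ≥ 1. Therefore the treewidth is 1.

Treewidth 1.
One optimal decomposition is:
Bags: B1 = {c, d}  B2 = {b, c}  B3 = {a, b}
Tree: B1–B2, B2–B3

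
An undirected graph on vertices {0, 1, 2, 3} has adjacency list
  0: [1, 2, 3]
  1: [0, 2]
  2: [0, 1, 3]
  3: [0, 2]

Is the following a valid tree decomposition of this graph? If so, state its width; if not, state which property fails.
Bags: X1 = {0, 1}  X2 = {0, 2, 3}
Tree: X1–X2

A tree decomposition must satisfy three properties: every vertex lies in some bag; for every edge, both endpoints lie together in some bag; and for every vertex, the bags containing it form a connected subtree. Here edge (2,1) lies in no bag, so the decomposition is invalid.

No — edge (2,1) lies in no bag.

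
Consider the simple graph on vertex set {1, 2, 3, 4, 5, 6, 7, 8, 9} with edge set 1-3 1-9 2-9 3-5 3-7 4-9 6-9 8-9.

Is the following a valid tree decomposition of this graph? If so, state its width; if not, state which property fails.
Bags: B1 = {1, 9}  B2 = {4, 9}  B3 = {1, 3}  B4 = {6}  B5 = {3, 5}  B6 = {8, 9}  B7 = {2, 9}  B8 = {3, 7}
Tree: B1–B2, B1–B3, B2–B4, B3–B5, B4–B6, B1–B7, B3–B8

No — edge (9,6) lies in no bag.

A tree decomposition must satisfy three properties: every vertex lies in some bag; for every edge, both endpoints lie together in some bag; and for every vertex, the bags containing it form a connected subtree. Here edge (9,6) lies in no bag, so the decomposition is invalid.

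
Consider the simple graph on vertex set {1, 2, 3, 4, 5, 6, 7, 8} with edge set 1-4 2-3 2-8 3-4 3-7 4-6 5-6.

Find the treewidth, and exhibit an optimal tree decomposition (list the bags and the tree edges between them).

Treewidth 1.
One such decomposition:
Bags: B1 = {2, 3}  B2 = {3, 4}  B3 = {3, 7}  B4 = {4, 6}  B5 = {5, 6}  B6 = {1, 4}  B7 = {2, 8}
Tree: B1–B2, B2–B3, B2–B4, B4–B5, B4–B6, B1–B7

Each bag holds 2 vertices, so the decomposition has width 1, which upper-bounds the treewidth. Since G has at least one edge (e.g. 2–3), it is not an edgeless graph, so tw(G) ≥ 1. Hence tw(G) = 1 exactly.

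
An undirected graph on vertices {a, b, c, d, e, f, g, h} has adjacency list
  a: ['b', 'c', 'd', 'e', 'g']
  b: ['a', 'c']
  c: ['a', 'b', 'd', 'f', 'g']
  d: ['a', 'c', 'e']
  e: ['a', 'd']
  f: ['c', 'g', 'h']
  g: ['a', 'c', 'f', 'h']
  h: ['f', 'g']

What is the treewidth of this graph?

2

A width-2 tree decomposition is:
Bags: B1 = {a, c, g}  B2 = {a, c, d}  B3 = {c, f, g}  B4 = {a, b, c}  B5 = {f, g, h}  B6 = {a, d, e}
Tree: B1–B2, B1–B3, B1–B4, B3–B5, B2–B6
Every bag has size at most 3, so the width is 3 − 1 = 2 and tw(G) ≤ 2. Conversely, {a, d, e} is a clique of size 3, and the vertices of any clique must share a bag in every tree decomposition; so some bag has ≥ 3 vertices and tw(G) ≥ 2. The upper and lower bounds meet at 2, so that is the treewidth.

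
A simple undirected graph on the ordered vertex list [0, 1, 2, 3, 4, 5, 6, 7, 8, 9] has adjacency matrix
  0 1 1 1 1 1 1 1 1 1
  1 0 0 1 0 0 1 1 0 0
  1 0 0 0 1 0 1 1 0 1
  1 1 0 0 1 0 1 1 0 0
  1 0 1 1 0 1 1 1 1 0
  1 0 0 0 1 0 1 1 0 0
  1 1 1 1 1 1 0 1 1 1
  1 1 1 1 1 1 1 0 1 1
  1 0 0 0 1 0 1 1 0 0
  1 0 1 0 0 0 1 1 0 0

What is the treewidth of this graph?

4

A width-4 tree decomposition is:
Bags: B1 = {0, 2, 4, 6, 7}  B2 = {0, 2, 6, 7, 9}  B3 = {0, 4, 5, 6, 7}  B4 = {0, 3, 4, 6, 7}  B5 = {0, 1, 3, 6, 7}  B6 = {0, 4, 6, 7, 8}
Tree: B1–B2, B1–B3, B1–B4, B4–B5, B1–B6
The largest bag has 5 vertices, giving width 4; this decomposition certifies tw(G) ≤ 4. For the lower bound, the 5 vertices {0, 1, 3, 6, 7} are pairwise adjacent, and any tree decomposition puts a clique entirely inside one bag — forcing width ≥ 4. Hence tw(G) = 4 exactly.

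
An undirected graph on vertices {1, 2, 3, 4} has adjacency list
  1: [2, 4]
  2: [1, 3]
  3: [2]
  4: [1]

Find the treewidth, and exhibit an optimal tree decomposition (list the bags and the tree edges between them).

Every bag has size at most 2, so the width is 2 − 1 = 1 and tw(G) ≤ 1. Any graph with an edge has treewidth ≥ 1, and G has the edge 3–2. Combining the bounds, tw(G) = 1.

Treewidth 1.
One such decomposition:
Bags: B1 = {2, 3}  B2 = {1, 2}  B3 = {1, 4}
Tree: B1–B2, B2–B3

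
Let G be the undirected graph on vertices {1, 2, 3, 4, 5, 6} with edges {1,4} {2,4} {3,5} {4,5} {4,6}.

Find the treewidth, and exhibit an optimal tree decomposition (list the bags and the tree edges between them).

Every bag has size at most 2, so the width is 2 − 1 = 1 and tw(G) ≤ 1. Since G has at least one edge (e.g. 1–4), it is not an edgeless graph, so tw(G) ≥ 1. Therefore the treewidth is 1.

Treewidth 1.
One optimal decomposition is:
Bags: B1 = {1, 4}  B2 = {4, 5}  B3 = {3, 5}  B4 = {2, 4}  B5 = {4, 6}
Tree: B1–B2, B2–B3, B2–B4, B2–B5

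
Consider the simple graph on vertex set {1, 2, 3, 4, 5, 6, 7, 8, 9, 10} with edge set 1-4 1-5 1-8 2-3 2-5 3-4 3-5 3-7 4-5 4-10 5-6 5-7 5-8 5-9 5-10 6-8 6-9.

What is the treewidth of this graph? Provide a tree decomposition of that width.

The largest bag has 3 vertices, giving width 2; this decomposition certifies tw(G) ≤ 2. Conversely, {1, 5, 8} is a clique of size 3, and the vertices of any clique must share a bag in every tree decomposition; so some bag has ≥ 3 vertices and tw(G) ≥ 2. Hence tw(G) = 2 exactly.

Treewidth 2.
Bags: B1 = {3, 5, 7}  B2 = {3, 4, 5}  B3 = {2, 3, 5}  B4 = {1, 4, 5}  B5 = {1, 5, 8}  B6 = {4, 5, 10}  B7 = {5, 6, 8}  B8 = {5, 6, 9}
Tree: B1–B2, B2–B3, B2–B4, B4–B5, B2–B6, B5–B7, B7–B8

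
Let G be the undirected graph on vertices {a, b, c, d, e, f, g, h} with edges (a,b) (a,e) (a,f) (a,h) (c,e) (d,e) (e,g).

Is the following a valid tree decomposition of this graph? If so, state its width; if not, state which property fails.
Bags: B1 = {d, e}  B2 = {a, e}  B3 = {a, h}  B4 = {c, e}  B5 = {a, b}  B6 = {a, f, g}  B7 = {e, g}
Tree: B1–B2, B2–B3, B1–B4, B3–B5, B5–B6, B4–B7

No — bags containing vertex g are not connected in the tree.

A tree decomposition must satisfy three properties: every vertex lies in some bag; for every edge, both endpoints lie together in some bag; and for every vertex, the bags containing it form a connected subtree. Here bags containing vertex g are not connected in the tree, so the decomposition is invalid.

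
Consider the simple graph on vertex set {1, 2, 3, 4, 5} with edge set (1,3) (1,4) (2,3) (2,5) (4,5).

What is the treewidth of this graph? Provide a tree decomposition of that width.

Treewidth 2.
Bags: B1 = {2, 4, 5}  B2 = {1, 2, 4}  B3 = {1, 2, 3}
Tree: B1–B2, B2–B3

Every bag has size at most 3, so the width is 3 − 1 = 2 and tw(G) ≤ 2. For the lower bound, G contains the cycle 2–5–4–1–3–2, so G is not a forest; only forests have treewidth ≤ 1, hence tw(G) ≥ 2. Combining the bounds, tw(G) = 2.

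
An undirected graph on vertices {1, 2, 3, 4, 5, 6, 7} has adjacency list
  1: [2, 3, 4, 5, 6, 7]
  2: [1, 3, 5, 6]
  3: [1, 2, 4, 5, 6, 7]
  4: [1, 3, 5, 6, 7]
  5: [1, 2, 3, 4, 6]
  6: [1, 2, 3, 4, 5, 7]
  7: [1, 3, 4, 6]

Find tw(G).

A width-4 tree decomposition is:
Bags: B1 = {1, 3, 4, 5, 6}  B2 = {1, 2, 3, 5, 6}  B3 = {1, 3, 4, 6, 7}
Tree: B1–B2, B1–B3
Each bag holds 5 vertices, so the decomposition has width 4, which upper-bounds the treewidth. On the other hand G contains the 5-clique {1, 2, 3, 5, 6}. A clique must lie in a single bag of any decomposition, so no decomposition can have width below 4. Combining the bounds, tw(G) = 4.

4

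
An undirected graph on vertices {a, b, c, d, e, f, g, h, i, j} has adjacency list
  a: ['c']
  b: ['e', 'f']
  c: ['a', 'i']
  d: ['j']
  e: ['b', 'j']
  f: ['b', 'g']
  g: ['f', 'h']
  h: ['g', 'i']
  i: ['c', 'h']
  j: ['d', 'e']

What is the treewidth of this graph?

A width-1 tree decomposition is:
Bags: B1 = {a, c}  B2 = {c, i}  B3 = {h, i}  B4 = {g, h}  B5 = {f, g}  B6 = {b, f}  B7 = {b, e}  B8 = {e, j}  B9 = {d, j}
Tree: B1–B2, B2–B3, B3–B4, B4–B5, B5–B6, B6–B7, B7–B8, B8–B9
The largest bag has 2 vertices, giving width 1; this decomposition certifies tw(G) ≤ 1. Any graph with an edge has treewidth ≥ 1, and G has the edge a–c. Combining the bounds, tw(G) = 1.

1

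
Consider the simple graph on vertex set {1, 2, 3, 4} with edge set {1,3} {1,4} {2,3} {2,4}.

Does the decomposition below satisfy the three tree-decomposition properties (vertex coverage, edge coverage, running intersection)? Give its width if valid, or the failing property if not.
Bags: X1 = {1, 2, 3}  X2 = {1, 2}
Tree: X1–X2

No — vertex 4 appears in no bag.

A tree decomposition must satisfy three properties: every vertex lies in some bag; for every edge, both endpoints lie together in some bag; and for every vertex, the bags containing it form a connected subtree. Here vertex 4 appears in no bag, so the decomposition is invalid.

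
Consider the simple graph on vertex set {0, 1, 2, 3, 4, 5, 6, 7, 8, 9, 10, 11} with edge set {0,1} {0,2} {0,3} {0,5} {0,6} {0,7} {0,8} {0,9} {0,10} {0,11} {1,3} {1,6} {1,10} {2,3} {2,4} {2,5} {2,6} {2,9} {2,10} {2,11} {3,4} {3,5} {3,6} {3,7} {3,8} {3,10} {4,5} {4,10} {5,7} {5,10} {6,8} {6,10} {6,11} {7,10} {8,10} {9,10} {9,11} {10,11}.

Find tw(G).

A width-4 tree decomposition is:
Bags: B1 = {0, 2, 6, 10, 11}  B2 = {0, 2, 3, 6, 10}  B3 = {0, 2, 9, 10, 11}  B4 = {0, 3, 6, 8, 10}  B5 = {0, 2, 3, 5, 10}  B6 = {0, 1, 3, 6, 10}  B7 = {2, 3, 4, 5, 10}  B8 = {0, 3, 5, 7, 10}
Tree: B1–B2, B1–B3, B2–B4, B2–B5, B4–B6, B5–B7, B5–B8
Each bag holds 5 vertices, so the decomposition has width 4, which upper-bounds the treewidth. Conversely, {0, 2, 9, 10, 11} is a clique of size 5, and the vertices of any clique must share a bag in every tree decomposition; so some bag has ≥ 5 vertices and tw(G) ≥ 4. Hence tw(G) = 4 exactly.

4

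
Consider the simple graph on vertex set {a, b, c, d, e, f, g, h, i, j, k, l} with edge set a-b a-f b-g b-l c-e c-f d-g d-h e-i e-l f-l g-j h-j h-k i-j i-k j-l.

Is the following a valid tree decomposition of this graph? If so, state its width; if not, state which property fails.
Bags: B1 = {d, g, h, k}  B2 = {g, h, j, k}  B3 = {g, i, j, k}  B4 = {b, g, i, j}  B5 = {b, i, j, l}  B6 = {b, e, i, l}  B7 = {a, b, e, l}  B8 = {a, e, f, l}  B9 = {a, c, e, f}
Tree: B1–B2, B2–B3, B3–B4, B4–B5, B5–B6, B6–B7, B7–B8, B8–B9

Every vertex of G appears in some bag (union = {a, b, c, d, e, f, g, h, i, j, k, l}); every edge is covered by a bag; and for each vertex v the set of bags containing v is connected in the bag tree. The decomposition is therefore valid. The largest bag has 4 vertices, so the width is 3.

Yes; width 3.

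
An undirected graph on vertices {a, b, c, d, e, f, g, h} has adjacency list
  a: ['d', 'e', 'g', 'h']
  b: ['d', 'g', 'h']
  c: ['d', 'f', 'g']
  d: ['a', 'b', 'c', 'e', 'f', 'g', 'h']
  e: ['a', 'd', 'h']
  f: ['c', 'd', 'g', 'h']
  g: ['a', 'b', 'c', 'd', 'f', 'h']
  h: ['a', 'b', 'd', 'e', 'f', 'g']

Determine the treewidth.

A width-3 tree decomposition is:
Bags: B1 = {b, d, g, h}  B2 = {d, f, g, h}  B3 = {a, d, g, h}  B4 = {a, d, e, h}  B5 = {c, d, f, g}
Tree: B1–B2, B1–B3, B3–B4, B2–B5
The largest bag has 4 vertices, giving width 3; this decomposition certifies tw(G) ≤ 3. On the other hand G contains the 4-clique {d, f, g, h}. A clique must lie in a single bag of any decomposition, so no decomposition can have width below 3. Therefore the treewidth is 3.

3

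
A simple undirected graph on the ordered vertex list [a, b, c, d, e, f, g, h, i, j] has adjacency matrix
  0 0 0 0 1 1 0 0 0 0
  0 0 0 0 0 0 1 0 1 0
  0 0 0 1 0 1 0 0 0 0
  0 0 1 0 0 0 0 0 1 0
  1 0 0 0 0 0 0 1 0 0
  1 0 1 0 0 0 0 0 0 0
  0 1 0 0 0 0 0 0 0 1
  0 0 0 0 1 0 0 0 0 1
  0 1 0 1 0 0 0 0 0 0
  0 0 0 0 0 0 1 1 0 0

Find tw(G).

2

A width-2 tree decomposition is:
Bags: B1 = {b, d, i}  B2 = {b, c, d}  B3 = {b, c, f}  B4 = {a, b, f}  B5 = {a, b, e}  B6 = {b, e, h}  B7 = {b, h, j}  B8 = {b, g, j}
Tree: B1–B2, B2–B3, B3–B4, B4–B5, B5–B6, B6–B7, B7–B8
The largest bag has 3 vertices, giving width 2; this decomposition certifies tw(G) ≤ 2. The edges b–i–d–c–f–a–e–h–j–g–b form a cycle, so G is not a tree and its treewidth is at least 2. Therefore the treewidth is 2.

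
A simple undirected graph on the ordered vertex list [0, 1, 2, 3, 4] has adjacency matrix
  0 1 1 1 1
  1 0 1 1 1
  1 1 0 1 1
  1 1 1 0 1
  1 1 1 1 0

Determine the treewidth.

4

A width-4 tree decomposition is:
Bags: B1 = {0, 1, 2, 3, 4}
Tree: (single bag)
With just one bag of size 5, the width is 5 − 1 = 4, so tw(G) ≤ 4. For the lower bound, the 5 vertices {0, 1, 2, 3, 4} are pairwise adjacent, and any tree decomposition puts a clique entirely inside one bag — forcing width ≥ 4. The upper and lower bounds meet at 4, so that is the treewidth.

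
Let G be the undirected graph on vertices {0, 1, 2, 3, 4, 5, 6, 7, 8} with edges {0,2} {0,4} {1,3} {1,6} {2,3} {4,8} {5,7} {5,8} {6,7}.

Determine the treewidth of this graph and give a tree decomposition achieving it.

Treewidth 2.
One such decomposition:
Bags: B1 = {5, 7, 8}  B2 = {4, 7, 8}  B3 = {0, 4, 7}  B4 = {0, 2, 7}  B5 = {2, 3, 7}  B6 = {1, 3, 7}  B7 = {1, 6, 7}
Tree: B1–B2, B2–B3, B3–B4, B4–B5, B5–B6, B6–B7

Each bag holds 3 vertices, so the decomposition has width 2, which upper-bounds the treewidth. Since 7–5–8–4–0–2–3–1–6–7 is a cycle in G, G is not acyclic. Forests are exactly the graphs of treewidth ≤ 1, so tw(G) ≥ 2. The upper and lower bounds meet at 2, so that is the treewidth.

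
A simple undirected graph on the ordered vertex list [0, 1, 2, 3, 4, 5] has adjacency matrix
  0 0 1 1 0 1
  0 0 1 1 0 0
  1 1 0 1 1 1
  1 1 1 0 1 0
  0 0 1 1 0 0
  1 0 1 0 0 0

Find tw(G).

A width-2 tree decomposition is:
Bags: B1 = {0, 2, 5}  B2 = {0, 2, 3}  B3 = {2, 3, 4}  B4 = {1, 2, 3}
Tree: B1–B2, B2–B3, B3–B4
Each bag holds 3 vertices, so the decomposition has width 2, which upper-bounds the treewidth. On the other hand G contains the 3-clique {0, 2, 3}. A clique must lie in a single bag of any decomposition, so no decomposition can have width below 2. The upper and lower bounds meet at 2, so that is the treewidth.

2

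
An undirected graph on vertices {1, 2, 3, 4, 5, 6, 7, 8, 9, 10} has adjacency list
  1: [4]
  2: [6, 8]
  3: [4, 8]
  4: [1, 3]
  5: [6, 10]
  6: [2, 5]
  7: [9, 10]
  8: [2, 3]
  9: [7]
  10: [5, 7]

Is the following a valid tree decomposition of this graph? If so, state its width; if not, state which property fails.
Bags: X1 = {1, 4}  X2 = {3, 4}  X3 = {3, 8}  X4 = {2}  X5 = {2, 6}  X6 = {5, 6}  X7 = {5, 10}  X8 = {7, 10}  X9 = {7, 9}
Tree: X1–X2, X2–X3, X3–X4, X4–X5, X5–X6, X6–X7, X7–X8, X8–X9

No — edge (8,2) lies in no bag.

A tree decomposition must satisfy three properties: every vertex lies in some bag; for every edge, both endpoints lie together in some bag; and for every vertex, the bags containing it form a connected subtree. Here edge (8,2) lies in no bag, so the decomposition is invalid.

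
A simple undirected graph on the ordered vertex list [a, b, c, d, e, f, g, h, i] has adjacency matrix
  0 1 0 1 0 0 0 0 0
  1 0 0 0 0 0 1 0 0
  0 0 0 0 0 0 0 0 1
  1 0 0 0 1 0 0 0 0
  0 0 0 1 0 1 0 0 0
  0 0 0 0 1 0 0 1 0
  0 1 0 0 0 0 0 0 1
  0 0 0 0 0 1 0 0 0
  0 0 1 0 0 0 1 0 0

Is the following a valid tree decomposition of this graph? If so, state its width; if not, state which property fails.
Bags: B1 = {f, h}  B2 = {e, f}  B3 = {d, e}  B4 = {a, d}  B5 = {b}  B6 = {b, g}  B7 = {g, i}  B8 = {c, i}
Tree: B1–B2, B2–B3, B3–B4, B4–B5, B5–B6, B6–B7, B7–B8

A tree decomposition must satisfy three properties: every vertex lies in some bag; for every edge, both endpoints lie together in some bag; and for every vertex, the bags containing it form a connected subtree. Here edge (a,b) lies in no bag, so the decomposition is invalid.

No — edge (a,b) lies in no bag.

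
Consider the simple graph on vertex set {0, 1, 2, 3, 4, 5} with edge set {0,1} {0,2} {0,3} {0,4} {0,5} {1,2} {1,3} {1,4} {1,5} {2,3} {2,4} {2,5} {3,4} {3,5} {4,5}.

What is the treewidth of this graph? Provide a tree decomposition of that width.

Treewidth 5.
Bags: B1 = {0, 1, 2, 3, 4, 5}
Tree: (single bag)

With just one bag of size 6, the width is 6 − 1 = 5, so tw(G) ≤ 5. Conversely, {0, 1, 2, 3, 4, 5} is a clique of size 6, and the vertices of any clique must share a bag in every tree decomposition; so some bag has ≥ 6 vertices and tw(G) ≥ 5. The upper and lower bounds meet at 5, so that is the treewidth.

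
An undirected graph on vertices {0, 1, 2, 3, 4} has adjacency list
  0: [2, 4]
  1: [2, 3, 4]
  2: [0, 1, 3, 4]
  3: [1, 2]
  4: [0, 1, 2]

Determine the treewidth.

2

A width-2 tree decomposition is:
Bags: B1 = {1, 2, 3}  B2 = {1, 2, 4}  B3 = {0, 2, 4}
Tree: B1–B2, B2–B3
Each bag holds 3 vertices, so the decomposition has width 2, which upper-bounds the treewidth. Conversely, {0, 2, 4} is a clique of size 3, and the vertices of any clique must share a bag in every tree decomposition; so some bag has ≥ 3 vertices and tw(G) ≥ 2. The upper and lower bounds meet at 2, so that is the treewidth.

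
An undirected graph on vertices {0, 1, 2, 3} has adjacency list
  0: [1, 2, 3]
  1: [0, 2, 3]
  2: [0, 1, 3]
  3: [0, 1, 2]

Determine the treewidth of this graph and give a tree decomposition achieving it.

Treewidth 3.
One optimal decomposition is:
Bags: B1 = {0, 1, 2, 3}
Tree: (single bag)

With just one bag of size 4, the width is 4 − 1 = 3, so tw(G) ≤ 3. On the other hand G contains the 4-clique {0, 1, 2, 3}. A clique must lie in a single bag of any decomposition, so no decomposition can have width below 3. Therefore the treewidth is 3.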